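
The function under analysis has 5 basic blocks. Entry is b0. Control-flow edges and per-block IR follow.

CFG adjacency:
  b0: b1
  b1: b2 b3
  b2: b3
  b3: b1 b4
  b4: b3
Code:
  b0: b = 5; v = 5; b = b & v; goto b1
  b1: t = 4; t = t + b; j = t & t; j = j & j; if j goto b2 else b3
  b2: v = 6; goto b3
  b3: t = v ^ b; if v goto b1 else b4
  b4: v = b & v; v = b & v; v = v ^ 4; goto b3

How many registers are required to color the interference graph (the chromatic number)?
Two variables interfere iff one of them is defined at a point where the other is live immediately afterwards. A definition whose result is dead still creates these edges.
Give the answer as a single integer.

def/use:
  b0 def {b,v} use ∅
  b1 def {j,t} use {b}
  b2 def {v} use ∅
  b3 def {t} use {b,v}
  b4 def {v} use {b,v}

Backward fixpoint:
  b0 li=∅ lo={b,v}
  b1 li={b,v} lo={b,v}
  b2 li={b} lo={b,v}
  b3 li={b,v} lo={b,v}
  b4 li={b,v} lo={b,v}

Interference:
  b — {j,t,v}
  j — {b,v}
  t — {b,v}
  v — {b,j,t}

Registers:
  lower bound: {b,j,v} mutually conflict ⇒ χ ≥ 3
  3-colouring: c0={b}  c1={v}  c2={j,t}
  χ = 3

Answer: 3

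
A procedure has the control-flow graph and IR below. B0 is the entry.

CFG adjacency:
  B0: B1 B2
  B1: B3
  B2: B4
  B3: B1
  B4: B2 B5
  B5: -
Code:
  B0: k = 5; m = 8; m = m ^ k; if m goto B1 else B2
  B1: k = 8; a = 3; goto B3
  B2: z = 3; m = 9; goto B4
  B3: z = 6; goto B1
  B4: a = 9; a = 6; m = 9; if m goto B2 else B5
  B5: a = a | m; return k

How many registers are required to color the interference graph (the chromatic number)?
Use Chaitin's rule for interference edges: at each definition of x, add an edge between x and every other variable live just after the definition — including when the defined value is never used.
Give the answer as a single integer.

Answer: 3

Working:
def/use:
  B0: {k,m} / ∅
  B1: {a,k} / ∅
  B2: {m,z} / ∅
  B3: {z} / ∅
  B4: {a,m} / ∅
  B5: {a} / {a,k,m}

Live sets:
  live B0: ∅→{k}
  live B1: ∅→∅
  live B2: {k}→{k}
  live B3: ∅→∅
  live B4: {k}→{a,k,m}
  live B5: {a,k,m}→∅

Interfere edges:
  a — {k,m}
  k — {a,m,z}
  m — {a,k}
  z — {k}

Chromatic number:
  lower bound: {a,k,m} mutually conflict ⇒ χ ≥ 3
  assign a→R1 k→R0 m→R2 z→R1 — no edge inside a register ⇒ χ ≤ 3
  χ = 3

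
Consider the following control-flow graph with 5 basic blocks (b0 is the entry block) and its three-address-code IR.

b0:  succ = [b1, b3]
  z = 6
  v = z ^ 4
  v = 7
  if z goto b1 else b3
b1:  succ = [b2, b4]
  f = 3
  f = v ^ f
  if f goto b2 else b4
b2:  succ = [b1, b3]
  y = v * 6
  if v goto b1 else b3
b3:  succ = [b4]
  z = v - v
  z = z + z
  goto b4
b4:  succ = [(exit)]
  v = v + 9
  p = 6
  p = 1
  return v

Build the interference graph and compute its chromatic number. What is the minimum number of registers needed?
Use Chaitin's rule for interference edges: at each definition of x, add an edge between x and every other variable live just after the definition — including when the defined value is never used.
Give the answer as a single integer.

Answer: 2

Working:
Block summaries:
  b0 def {v,z} use ∅
  b1 def {f} use {v}
  b2 def {y} use {v}
  b3 def {z} use {v}
  b4 def {p,v} use {v}

Backward fixpoint:
  b0 li=∅ lo={v}
  b1 li={v} lo={v}
  b2 li={v} lo={v}
  b3 li={v} lo={v}
  b4 li={v} lo=∅

Interference:
  f↔{v}
  p↔{v}
  v↔{f,p,y,z}
  y↔{v}
  z↔{v}

Registers:
  lower bound: {f,v} mutually conflict ⇒ χ ≥ 2
  assign f→r1 p→r1 v→r0 y→r1 z→r1 — no edge inside a register ⇒ χ ≤ 2
  χ = 2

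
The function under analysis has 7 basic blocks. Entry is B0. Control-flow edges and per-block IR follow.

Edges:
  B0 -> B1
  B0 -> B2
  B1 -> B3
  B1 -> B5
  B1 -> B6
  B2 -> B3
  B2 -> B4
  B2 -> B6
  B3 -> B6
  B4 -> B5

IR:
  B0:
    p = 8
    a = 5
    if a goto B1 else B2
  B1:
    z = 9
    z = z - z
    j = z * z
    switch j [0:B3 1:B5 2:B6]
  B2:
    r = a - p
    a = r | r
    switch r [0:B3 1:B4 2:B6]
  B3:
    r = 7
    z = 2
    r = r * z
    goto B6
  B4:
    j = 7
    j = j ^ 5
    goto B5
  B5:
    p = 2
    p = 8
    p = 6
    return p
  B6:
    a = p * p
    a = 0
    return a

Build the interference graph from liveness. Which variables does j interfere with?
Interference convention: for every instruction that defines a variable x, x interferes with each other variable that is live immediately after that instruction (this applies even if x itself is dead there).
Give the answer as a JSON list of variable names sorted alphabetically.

Answer: ["p"]

Derivation:
Per-block:
  B0 def {a,p} use ∅
  B1 def {j,z} use ∅
  B2 def {a,r} use {a,p}
  B3 def {r,z} use ∅
  B4 def {j} use ∅
  B5 def {p} use ∅
  B6 def {a} use {p}

Live sets:
  B0: in=∅ out={a,p}
  B1: in={p} out={p}
  B2: in={a,p} out={p}
  B3: in={p} out={p}
  B4: in=∅ out=∅
  B5: in=∅ out=∅
  B6: in={p} out=∅

Interfere edges:
  a: {p,r}
  j: {p}
  p: {a,j,r,z}
  r: {a,p,z}
  z: {p,r}

N(j) = ["p"]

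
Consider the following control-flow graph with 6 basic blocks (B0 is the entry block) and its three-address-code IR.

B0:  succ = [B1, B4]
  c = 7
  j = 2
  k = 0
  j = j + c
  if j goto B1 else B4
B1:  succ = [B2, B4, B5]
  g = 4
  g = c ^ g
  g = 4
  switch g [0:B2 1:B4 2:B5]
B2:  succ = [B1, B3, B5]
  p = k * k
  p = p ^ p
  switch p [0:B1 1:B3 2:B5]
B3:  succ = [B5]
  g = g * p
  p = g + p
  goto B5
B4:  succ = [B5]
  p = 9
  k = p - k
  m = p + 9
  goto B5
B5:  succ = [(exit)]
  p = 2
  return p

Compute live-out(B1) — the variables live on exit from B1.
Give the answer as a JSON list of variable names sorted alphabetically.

Per-block:
  B0 def {c,j,k} use ∅
  B1 def {g} use {c}
  B2 def {p} use {k}
  B3 def {g,p} use {g,p}
  B4 def {k,m,p} use {k}
  B5 def {p} use ∅

Live sets:
  live B0: ∅→{c,k}
  live B1: {c,k}→{c,g,k}
  live B2: {c,g,k}→{c,g,k,p}
  live B3: {g,p}→∅
  live B4: {k}→∅
  live B5: ∅→∅

live-out(B1) = ["c", "g", "k"]

Answer: ["c", "g", "k"]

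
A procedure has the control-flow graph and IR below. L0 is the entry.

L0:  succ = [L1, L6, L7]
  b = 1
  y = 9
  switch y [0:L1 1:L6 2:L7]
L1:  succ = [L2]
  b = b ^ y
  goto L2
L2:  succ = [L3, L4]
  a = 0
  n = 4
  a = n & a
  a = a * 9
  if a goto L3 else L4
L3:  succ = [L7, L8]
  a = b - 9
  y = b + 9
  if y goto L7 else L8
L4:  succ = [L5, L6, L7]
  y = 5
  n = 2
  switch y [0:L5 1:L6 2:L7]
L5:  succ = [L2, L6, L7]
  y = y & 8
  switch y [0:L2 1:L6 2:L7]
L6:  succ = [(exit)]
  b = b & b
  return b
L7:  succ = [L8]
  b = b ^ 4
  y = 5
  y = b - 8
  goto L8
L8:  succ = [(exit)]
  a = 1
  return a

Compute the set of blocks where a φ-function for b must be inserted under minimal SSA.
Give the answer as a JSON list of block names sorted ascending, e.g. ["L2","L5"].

idom tree: L1←L0 L2←L1 L3←L2 L4←L2 L5←L4 L6←L0 L7←L0 L8←L0
Join-block Dom:
  L2: preds {L1,L5}: {L0,L1} ∩ {L0,L1,L2,L4,L5} = {L0,L1}; idom=L1
  L6: preds {L0,L4,L5}: {L0} ∩ {L0,L1,L2,L4} ∩ {L0,L1,L2,L4,L5} = {L0}; idom=L0
  L7: preds {L0,L3,L4,L5}: {L0} ∩ {L0,L1,L2,L3} ∩ {L0,L1,L2,L4} ∩ {L0,L1,L2,L4,L5} = {L0}; idom=L0
  L8: preds {L3,L7}: {L0,L1,L2,L3} ∩ {L0,L7} = {L0}; idom=L0

Frontier:
  L2←L1: walk · to L1
  L2←L5: walk L5→L4→L2 to L1
  L6←L0: walk · to L0
  L6←L4: walk L4→L2→L1 to L0
  L6←L5: walk L5→L4→L2→L1 to L0
  L7←L0: walk · to L0
  L7←L3: walk L3→L2→L1 to L0
  L7←L4: walk L4→L2→L1 to L0
  L7←L5: walk L5→L4→L2→L1 to L0
  L8←L3: walk L3→L2→L1 to L0
  L8←L7: walk L7 to L0
  L0: DF=∅
  L1: DF={L6,L7,L8}
  L2: DF={L2,L6,L7,L8}
  L3: DF={L7,L8}
  L4: DF={L2,L6,L7}
  L5: DF={L2,L6,L7}
  L6: DF=∅
  L7: DF={L8}
  L8: DF=∅

φ for b: defs {L0,L1,L6,L7}
  DF⁺ = {L6,L7,L8}

Answer: ["L6", "L7", "L8"]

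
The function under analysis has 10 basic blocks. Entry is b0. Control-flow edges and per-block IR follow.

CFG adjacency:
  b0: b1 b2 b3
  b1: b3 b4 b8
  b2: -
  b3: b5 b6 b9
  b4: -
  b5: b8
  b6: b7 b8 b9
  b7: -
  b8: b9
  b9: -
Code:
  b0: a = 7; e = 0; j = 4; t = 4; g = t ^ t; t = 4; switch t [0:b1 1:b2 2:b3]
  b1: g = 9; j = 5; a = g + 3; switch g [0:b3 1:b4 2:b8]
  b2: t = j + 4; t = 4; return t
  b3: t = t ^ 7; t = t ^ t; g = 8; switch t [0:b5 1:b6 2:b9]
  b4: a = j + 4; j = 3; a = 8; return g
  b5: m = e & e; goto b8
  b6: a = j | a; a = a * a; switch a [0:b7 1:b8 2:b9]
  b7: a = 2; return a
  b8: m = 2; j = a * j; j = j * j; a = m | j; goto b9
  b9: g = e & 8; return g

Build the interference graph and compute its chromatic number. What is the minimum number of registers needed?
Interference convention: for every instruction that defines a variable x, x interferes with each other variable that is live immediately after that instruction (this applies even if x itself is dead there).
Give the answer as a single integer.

Answer: 5

Analysis:
Per-block:
  b0 def {a,e,g,j,t} use ∅
  b1 def {a,g,j} use ∅
  b2 def {t} use {j}
  b3 def {g,t} use {t}
  b4 def {a,j} use {g,j}
  b5 def {m} use {e}
  b6 def {a} use {a,j}
  b7 def {a} use ∅
  b8 def {a,j,m} use {a,j}
  b9 def {g} use {e}

Live sets:
  b0 li=∅ lo={a,e,j,t}
  b1 li={e,t} lo={a,e,g,j,t}
  b2 li={j} lo=∅
  b3 li={a,e,j,t} lo={a,e,j}
  b4 li={g,j} lo=∅
  b5 li={a,e,j} lo={a,e,j}
  b6 li={a,e,j} lo={a,e,j}
  b7 li=∅ lo=∅
  b8 li={a,e,j} lo={e}
  b9 li={e} lo=∅

Conflict graph:
  a: {e,g,j,m,t}
  e: {a,g,j,m,t}
  g: {a,e,j,t}
  j: {a,e,g,m,t}
  m: {a,e,j}
  t: {a,e,g,j}

Colouring:
  {a,e,g,j,t} pairwise interfere (5-clique) ⇒ χ ≥ 5
  assign a→c0 e→c1 g→c3 j→c2 m→c3 t→c4 — no edge inside a register ⇒ χ ≤ 5
  χ = 5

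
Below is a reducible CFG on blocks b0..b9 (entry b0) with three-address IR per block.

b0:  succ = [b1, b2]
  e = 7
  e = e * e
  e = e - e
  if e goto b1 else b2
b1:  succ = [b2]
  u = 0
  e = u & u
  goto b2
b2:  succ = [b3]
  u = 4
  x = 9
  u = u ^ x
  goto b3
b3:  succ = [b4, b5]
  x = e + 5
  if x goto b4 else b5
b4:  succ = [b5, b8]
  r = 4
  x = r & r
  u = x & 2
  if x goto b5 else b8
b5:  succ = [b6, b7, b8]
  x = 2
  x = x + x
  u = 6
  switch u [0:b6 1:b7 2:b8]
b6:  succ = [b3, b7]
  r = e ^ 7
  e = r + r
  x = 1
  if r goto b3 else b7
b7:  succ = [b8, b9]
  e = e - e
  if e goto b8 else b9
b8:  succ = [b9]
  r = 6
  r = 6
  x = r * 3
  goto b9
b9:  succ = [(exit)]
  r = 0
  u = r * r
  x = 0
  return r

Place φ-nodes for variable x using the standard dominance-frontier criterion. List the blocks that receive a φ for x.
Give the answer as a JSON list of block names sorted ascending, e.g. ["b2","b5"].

Answer: ["b3", "b5", "b7", "b8", "b9"]

Analysis:
idom tree: b1←b0 b2←b0 b3←b2 b4←b3 b5←b3 b6←b5 b7←b5 b8←b3 b9←b3
Join-block Dom:
  b2: preds {b0,b1}: {b0} ∩ {b0,b1} = {b0}; idom=b0
  b3: preds {b2,b6}: {b0,b2} ∩ {b0,b2,b3,b5,b6} = {b0,b2}; idom=b2
  b5: preds {b3,b4}: {b0,b2,b3} ∩ {b0,b2,b3,b4} = {b0,b2,b3}; idom=b3
  b7: preds {b5,b6}: {b0,b2,b3,b5} ∩ {b0,b2,b3,b5,b6} = {b0,b2,b3,b5}; idom=b5
  b8: preds {b4,b5,b7}: {b0,b2,b3,b4} ∩ {b0,b2,b3,b5} ∩ {b0,b2,b3,b5,b7} = {b0,b2,b3}; idom=b3
  b9: preds {b7,b8}: {b0,b2,b3,b5,b7} ∩ {b0,b2,b3,b8} = {b0,b2,b3}; idom=b3

DF derivation:
  b2←b0: walk · to b0
  b2←b1: walk b1 to b0
  b3←b2: walk · to b2
  b3←b6: walk b6→b5→b3 to b2
  b5←b3: walk · to b3
  b5←b4: walk b4 to b3
  b7←b5: walk · to b5
  b7←b6: walk b6 to b5
  b8←b4: walk b4 to b3
  b8←b5: walk b5 to b3
  b8←b7: walk b7→b5 to b3
  b9←b7: walk b7→b5 to b3
  b9←b8: walk b8 to b3
  b0 → ∅
  b1 → {b2}
  b2 → ∅
  b3 → {b3}
  b4 → {b5,b8}
  b5 → {b3,b8,b9}
  b6 → {b3,b7}
  b7 → {b8,b9}
  b8 → {b9}
  b9 → ∅

φ for x: defs {b2,b3,b4,b5,b6,b8,b9}
  DF⁺ = {b3,b5,b7,b8,b9}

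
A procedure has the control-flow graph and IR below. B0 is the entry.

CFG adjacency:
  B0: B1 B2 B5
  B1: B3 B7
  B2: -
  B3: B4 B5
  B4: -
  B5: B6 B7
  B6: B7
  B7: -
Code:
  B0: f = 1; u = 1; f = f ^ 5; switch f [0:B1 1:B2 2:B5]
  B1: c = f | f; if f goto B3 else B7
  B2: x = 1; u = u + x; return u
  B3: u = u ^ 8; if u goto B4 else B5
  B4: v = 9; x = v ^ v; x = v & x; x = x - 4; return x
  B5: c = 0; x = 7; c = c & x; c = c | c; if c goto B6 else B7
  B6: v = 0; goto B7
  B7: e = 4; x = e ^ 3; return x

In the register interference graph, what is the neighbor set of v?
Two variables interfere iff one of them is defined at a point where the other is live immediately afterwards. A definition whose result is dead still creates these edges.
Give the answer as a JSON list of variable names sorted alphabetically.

Answer: ["x"]

Analysis:
def/use:
  B0: def={f,u} ue=∅
  B1: def={c} ue={f}
  B2: def={u,x} ue={u}
  B3: def={u} ue={u}
  B4: def={v,x} ue=∅
  B5: def={c,x} ue=∅
  B6: def={v} ue=∅
  B7: def={e,x} ue=∅

Live sets:
  B0 li=∅ lo={f,u}
  B1 li={f,u} lo={u}
  B2 li={u} lo=∅
  B3 li={u} lo=∅
  B4 li=∅ lo=∅
  B5 li=∅ lo=∅
  B6 li=∅ lo=∅
  B7 li=∅ lo=∅

Conflict graph:
  c↔{f,u,x}
  e↔∅
  f↔{c,u}
  u↔{c,f,x}
  v↔{x}
  x↔{c,u,v}

N(v) = ["x"]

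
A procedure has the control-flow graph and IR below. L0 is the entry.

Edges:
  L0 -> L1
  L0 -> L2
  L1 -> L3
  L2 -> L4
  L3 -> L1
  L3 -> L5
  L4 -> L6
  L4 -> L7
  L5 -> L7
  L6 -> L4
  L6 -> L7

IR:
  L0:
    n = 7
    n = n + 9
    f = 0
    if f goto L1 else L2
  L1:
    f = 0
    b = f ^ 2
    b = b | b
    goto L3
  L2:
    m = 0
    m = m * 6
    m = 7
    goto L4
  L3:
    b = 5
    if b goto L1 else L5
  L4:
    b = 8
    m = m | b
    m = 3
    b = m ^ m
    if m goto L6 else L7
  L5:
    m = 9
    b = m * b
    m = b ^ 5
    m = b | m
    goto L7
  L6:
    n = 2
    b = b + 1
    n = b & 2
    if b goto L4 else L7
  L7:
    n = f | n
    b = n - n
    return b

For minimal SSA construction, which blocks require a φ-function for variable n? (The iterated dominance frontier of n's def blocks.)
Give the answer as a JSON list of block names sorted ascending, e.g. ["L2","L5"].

idom tree: L1←L0 L2←L0 L3←L1 L4←L2 L5←L3 L6←L4 L7←L0
Join-block Dom:
  L1: preds {L0,L3}: {L0} ∩ {L0,L1,L3} = {L0}; idom=L0
  L4: preds {L2,L6}: {L0,L2} ∩ {L0,L2,L4,L6} = {L0,L2}; idom=L2
  L7: preds {L4,L5,L6}: {L0,L2,L4} ∩ {L0,L1,L3,L5} ∩ {L0,L2,L4,L6} = {L0}; idom=L0

DF derivation:
  L1←L0: walk · to L0
  L1←L3: walk L3→L1 to L0
  L4←L2: walk · to L2
  L4←L6: walk L6→L4 to L2
  L7←L4: walk L4→L2 to L0
  L7←L5: walk L5→L3→L1 to L0
  L7←L6: walk L6→L4→L2 to L0
  L0 → ∅
  L1 → {L1,L7}
  L2 → {L7}
  L3 → {L1,L7}
  L4 → {L4,L7}
  L5 → {L7}
  L6 → {L4,L7}
  L7 → ∅

φ for n: defs {L0,L6,L7}
  DF⁺ = {L4,L7}

Answer: ["L4", "L7"]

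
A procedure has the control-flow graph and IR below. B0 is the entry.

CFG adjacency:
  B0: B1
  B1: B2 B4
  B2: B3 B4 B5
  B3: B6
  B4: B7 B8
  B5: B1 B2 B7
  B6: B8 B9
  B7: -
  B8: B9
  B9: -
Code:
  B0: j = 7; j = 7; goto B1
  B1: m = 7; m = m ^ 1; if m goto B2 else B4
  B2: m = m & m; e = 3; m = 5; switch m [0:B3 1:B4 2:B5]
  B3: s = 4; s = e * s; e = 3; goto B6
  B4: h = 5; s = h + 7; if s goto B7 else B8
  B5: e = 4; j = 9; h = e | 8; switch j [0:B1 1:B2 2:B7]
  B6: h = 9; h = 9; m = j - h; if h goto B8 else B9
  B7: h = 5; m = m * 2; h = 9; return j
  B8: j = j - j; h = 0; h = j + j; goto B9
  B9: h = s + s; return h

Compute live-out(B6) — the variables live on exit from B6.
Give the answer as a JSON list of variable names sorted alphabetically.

def/use:
  B0 def {j} use ∅
  B1 def {m} use ∅
  B2 def {e,m} use {m}
  B3 def {e,s} use {e}
  B4 def {h,s} use ∅
  B5 def {e,h,j} use ∅
  B6 def {h,m} use {j}
  B7 def {h,m} use {j,m}
  B8 def {h,j} use {j}
  B9 def {h} use {s}

Backward fixpoint:
  live B0: ∅→{j}
  live B1: {j}→{j,m}
  live B2: {j,m}→{e,j,m}
  live B3: {e,j}→{j,s}
  live B4: {j,m}→{j,m,s}
  live B5: {m}→{j,m}
  live B6: {j,s}→{j,s}
  live B7: {j,m}→∅
  live B8: {j,s}→{s}
  live B9: {s}→∅

live-out(B6) = ["j", "s"]

Answer: ["j", "s"]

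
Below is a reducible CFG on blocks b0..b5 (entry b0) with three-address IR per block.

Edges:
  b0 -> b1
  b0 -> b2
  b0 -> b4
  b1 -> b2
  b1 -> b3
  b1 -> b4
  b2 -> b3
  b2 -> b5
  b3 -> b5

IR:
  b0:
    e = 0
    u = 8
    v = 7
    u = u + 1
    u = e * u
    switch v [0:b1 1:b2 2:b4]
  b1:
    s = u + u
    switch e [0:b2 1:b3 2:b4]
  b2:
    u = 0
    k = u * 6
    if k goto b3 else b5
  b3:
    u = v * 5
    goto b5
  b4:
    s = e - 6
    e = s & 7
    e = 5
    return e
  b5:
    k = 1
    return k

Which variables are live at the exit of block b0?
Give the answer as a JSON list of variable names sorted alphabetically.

Answer: ["e", "u", "v"]

Working:
Per-block:
  b0: {e,u,v} / ∅
  b1: {s} / {e,u}
  b2: {k,u} / ∅
  b3: {u} / {v}
  b4: {e,s} / {e}
  b5: {k} / ∅

Backward fixpoint:
  b0: in=∅ out={e,u,v}
  b1: in={e,u,v} out={e,v}
  b2: in={v} out={v}
  b3: in={v} out=∅
  b4: in={e} out=∅
  b5: in=∅ out=∅

live-out(b0) = ["e", "u", "v"]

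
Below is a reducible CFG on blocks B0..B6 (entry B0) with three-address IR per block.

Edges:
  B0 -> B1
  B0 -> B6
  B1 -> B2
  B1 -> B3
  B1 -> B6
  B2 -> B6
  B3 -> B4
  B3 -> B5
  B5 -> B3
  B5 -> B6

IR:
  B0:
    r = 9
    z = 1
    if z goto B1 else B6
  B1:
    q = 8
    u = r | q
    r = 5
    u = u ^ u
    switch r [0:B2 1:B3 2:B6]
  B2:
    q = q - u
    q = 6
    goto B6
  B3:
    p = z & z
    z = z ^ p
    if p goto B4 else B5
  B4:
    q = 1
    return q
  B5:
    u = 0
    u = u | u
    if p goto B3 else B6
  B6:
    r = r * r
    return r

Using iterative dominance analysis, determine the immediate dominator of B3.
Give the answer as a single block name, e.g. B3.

idom tree: B1←B0 B2←B1 B3←B1 B4←B3 B5←B3 B6←B0
Join-block Dom:
  B3: preds {B1,B5}: {B0,B1} ∩ {B0,B1,B3,B5} = {B0,B1}; idom=B1
  B6: preds {B0,B1,B2,B5}: {B0} ∩ {B0,B1} ∩ {B0,B1,B2} ∩ {B0,B1,B3,B5} = {B0}; idom=B0

idom(B3) = B1

Answer: B1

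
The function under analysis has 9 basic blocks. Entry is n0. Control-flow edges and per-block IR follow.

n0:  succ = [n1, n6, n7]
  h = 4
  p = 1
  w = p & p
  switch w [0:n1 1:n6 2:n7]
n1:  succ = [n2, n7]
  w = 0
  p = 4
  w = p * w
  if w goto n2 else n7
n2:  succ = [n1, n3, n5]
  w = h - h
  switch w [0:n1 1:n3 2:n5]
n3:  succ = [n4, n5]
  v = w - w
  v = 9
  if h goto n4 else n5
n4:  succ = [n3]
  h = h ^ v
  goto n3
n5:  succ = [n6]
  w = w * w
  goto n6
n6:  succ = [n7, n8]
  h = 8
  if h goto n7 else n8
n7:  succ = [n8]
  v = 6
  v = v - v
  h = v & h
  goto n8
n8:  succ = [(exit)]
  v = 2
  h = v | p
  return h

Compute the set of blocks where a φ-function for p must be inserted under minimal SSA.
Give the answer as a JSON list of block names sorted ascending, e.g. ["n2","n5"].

Answer: ["n1", "n6", "n7", "n8"]

Derivation:
idom tree: n1←n0 n2←n1 n3←n2 n4←n3 n5←n2 n6←n0 n7←n0 n8←n0
Dom∩ at merges:
  n1: preds {n0,n2}: {n0} ∩ {n0,n1,n2} = {n0}; idom=n0
  n3: preds {n2,n4}: {n0,n1,n2} ∩ {n0,n1,n2,n3,n4} = {n0,n1,n2}; idom=n2
  n5: preds {n2,n3}: {n0,n1,n2} ∩ {n0,n1,n2,n3} = {n0,n1,n2}; idom=n2
  n6: preds {n0,n5}: {n0} ∩ {n0,n1,n2,n5} = {n0}; idom=n0
  n7: preds {n0,n1,n6}: {n0} ∩ {n0,n1} ∩ {n0,n6} = {n0}; idom=n0
  n8: preds {n6,n7}: {n0,n6} ∩ {n0,n7} = {n0}; idom=n0

DF walk-up:
  join n1 pred n0: · stop@n0
  join n1 pred n2: n2→n1 stop@n0
  join n3 pred n2: · stop@n2
  join n3 pred n4: n4→n3 stop@n2
  join n5 pred n2: · stop@n2
  join n5 pred n3: n3 stop@n2
  join n6 pred n0: · stop@n0
  join n6 pred n5: n5→n2→n1 stop@n0
  join n7 pred n0: · stop@n0
  join n7 pred n1: n1 stop@n0
  join n7 pred n6: n6 stop@n0
  join n8 pred n6: n6 stop@n0
  join n8 pred n7: n7 stop@n0
  DF(n0)=∅
  DF(n1)={n1,n6,n7}
  DF(n2)={n1,n6}
  DF(n3)={n3,n5}
  DF(n4)={n3}
  DF(n5)={n6}
  DF(n6)={n7,n8}
  DF(n7)={n8}
  DF(n8)=∅

φ for p: defs {n0,n1}
  DF⁺ = {n1,n6,n7,n8}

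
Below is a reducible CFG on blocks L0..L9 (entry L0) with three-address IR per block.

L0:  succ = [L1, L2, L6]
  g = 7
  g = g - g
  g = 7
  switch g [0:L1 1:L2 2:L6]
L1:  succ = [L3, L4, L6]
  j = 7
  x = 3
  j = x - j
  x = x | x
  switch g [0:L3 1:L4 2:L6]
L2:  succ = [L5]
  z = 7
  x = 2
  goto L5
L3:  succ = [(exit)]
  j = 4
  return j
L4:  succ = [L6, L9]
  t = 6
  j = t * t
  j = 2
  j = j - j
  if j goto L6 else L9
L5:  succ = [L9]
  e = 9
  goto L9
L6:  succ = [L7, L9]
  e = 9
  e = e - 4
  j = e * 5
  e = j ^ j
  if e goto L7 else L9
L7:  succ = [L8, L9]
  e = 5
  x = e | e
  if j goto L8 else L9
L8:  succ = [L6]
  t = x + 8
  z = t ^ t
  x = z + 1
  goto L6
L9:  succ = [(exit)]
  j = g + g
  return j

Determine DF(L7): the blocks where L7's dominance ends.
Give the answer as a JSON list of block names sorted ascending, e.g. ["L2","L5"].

Answer: ["L6", "L9"]

Derivation:
idom tree: L1←L0 L2←L0 L3←L1 L4←L1 L5←L2 L6←L0 L7←L6 L8←L7 L9←L0
Dom∩ at merges:
  L6: preds {L0,L1,L4,L8}: {L0} ∩ {L0,L1} ∩ {L0,L1,L4} ∩ {L0,L6,L7,L8} = {L0}; idom=L0
  L9: preds {L4,L5,L6,L7}: {L0,L1,L4} ∩ {L0,L2,L5} ∩ {L0,L6} ∩ {L0,L6,L7} = {L0}; idom=L0

DF walk-up:
  join L6 pred L0: · stop@L0
  join L6 pred L1: L1 stop@L0
  join L6 pred L4: L4→L1 stop@L0
  join L6 pred L8: L8→L7→L6 stop@L0
  join L9 pred L4: L4→L1 stop@L0
  join L9 pred L5: L5→L2 stop@L0
  join L9 pred L6: L6 stop@L0
  join L9 pred L7: L7→L6 stop@L0
  L0: DF=∅
  L1: DF={L6,L9}
  L2: DF={L9}
  L3: DF=∅
  L4: DF={L6,L9}
  L5: DF={L9}
  L6: DF={L6,L9}
  L7: DF={L6,L9}
  L8: DF={L6}
  L9: DF=∅

DF(L7) = ["L6", "L9"]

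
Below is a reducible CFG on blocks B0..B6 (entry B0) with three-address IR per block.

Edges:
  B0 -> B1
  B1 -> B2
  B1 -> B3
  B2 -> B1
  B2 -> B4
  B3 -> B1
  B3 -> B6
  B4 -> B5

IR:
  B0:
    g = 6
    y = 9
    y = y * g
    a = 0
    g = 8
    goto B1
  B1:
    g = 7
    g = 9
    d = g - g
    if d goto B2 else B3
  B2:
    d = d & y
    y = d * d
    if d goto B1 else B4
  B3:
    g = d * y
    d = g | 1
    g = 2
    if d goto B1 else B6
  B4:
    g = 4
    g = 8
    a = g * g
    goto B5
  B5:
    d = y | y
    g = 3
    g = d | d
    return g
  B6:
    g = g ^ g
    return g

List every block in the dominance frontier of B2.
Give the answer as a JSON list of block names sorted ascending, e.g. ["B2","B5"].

idom tree: B1←B0 B2←B1 B3←B1 B4←B2 B5←B4 B6←B3
Join-block Dom:
  B1: preds {B0,B2,B3}: {B0} ∩ {B0,B1,B2} ∩ {B0,B1,B3} = {B0}; idom=B0

DF derivation:
  B1←B0: walk · to B0
  B1←B2: walk B2→B1 to B0
  B1←B3: walk B3→B1 to B0
  B0: DF=∅
  B1: DF={B1}
  B2: DF={B1}
  B3: DF={B1}
  B4: DF=∅
  B5: DF=∅
  B6: DF=∅

DF(B2) = ["B1"]

Answer: ["B1"]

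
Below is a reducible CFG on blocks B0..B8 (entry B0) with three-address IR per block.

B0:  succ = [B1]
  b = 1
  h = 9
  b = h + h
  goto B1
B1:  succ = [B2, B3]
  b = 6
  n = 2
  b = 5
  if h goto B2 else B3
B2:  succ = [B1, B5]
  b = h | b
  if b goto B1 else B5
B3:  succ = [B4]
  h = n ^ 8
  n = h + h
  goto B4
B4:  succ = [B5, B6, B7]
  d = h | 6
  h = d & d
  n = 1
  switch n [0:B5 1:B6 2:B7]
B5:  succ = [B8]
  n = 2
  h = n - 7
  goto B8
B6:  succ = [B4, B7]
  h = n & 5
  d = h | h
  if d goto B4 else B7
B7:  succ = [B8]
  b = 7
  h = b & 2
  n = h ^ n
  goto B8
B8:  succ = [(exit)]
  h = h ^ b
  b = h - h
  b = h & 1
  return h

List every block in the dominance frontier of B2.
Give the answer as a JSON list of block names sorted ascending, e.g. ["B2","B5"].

Answer: ["B1", "B5"]

Analysis:
idom tree: B1←B0 B2←B1 B3←B1 B4←B3 B5←B1 B6←B4 B7←B4 B8←B1
Join-block Dom:
  B1: preds {B0,B2}: {B0} ∩ {B0,B1,B2} = {B0}; idom=B0
  B4: preds {B3,B6}: {B0,B1,B3} ∩ {B0,B1,B3,B4,B6} = {B0,B1,B3}; idom=B3
  B5: preds {B2,B4}: {B0,B1,B2} ∩ {B0,B1,B3,B4} = {B0,B1}; idom=B1
  B7: preds {B4,B6}: {B0,B1,B3,B4} ∩ {B0,B1,B3,B4,B6} = {B0,B1,B3,B4}; idom=B4
  B8: preds {B5,B7}: {B0,B1,B5} ∩ {B0,B1,B3,B4,B7} = {B0,B1}; idom=B1

DF walk-up:
  B1←B0: walk · to B0
  B1←B2: walk B2→B1 to B0
  B4←B3: walk · to B3
  B4←B6: walk B6→B4 to B3
  B5←B2: walk B2 to B1
  B5←B4: walk B4→B3 to B1
  B7←B4: walk · to B4
  B7←B6: walk B6 to B4
  B8←B5: walk B5 to B1
  B8←B7: walk B7→B4→B3 to B1
  DF(B0)=∅
  DF(B1)={B1}
  DF(B2)={B1,B5}
  DF(B3)={B5,B8}
  DF(B4)={B4,B5,B8}
  DF(B5)={B8}
  DF(B6)={B4,B7}
  DF(B7)={B8}
  DF(B8)=∅

DF(B2) = ["B1", "B5"]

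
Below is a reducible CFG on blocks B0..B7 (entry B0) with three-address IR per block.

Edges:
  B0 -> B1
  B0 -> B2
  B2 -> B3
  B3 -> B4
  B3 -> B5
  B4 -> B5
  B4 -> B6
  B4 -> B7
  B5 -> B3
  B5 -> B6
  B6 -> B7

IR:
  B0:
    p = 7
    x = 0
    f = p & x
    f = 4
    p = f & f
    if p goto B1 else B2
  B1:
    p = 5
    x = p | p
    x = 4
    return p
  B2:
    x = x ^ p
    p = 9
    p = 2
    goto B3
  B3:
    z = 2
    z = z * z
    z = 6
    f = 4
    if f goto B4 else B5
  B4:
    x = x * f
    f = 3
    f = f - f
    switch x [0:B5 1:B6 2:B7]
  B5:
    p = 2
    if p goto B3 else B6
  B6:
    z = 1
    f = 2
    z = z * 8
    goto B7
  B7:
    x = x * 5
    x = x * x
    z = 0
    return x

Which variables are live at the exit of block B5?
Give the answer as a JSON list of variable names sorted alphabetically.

Block summaries:
  B0 def {f,p,x} use ∅
  B1 def {p,x} use ∅
  B2 def {p,x} use {p,x}
  B3 def {f,z} use ∅
  B4 def {f,x} use {f,x}
  B5 def {p} use ∅
  B6 def {f,z} use ∅
  B7 def {x,z} use {x}

Backward fixpoint:
  B0 li=∅ lo={p,x}
  B1 li=∅ lo=∅
  B2 li={p,x} lo={x}
  B3 li={x} lo={f,x}
  B4 li={f,x} lo={x}
  B5 li={x} lo={x}
  B6 li={x} lo={x}
  B7 li={x} lo=∅

live-out(B5) = ["x"]

Answer: ["x"]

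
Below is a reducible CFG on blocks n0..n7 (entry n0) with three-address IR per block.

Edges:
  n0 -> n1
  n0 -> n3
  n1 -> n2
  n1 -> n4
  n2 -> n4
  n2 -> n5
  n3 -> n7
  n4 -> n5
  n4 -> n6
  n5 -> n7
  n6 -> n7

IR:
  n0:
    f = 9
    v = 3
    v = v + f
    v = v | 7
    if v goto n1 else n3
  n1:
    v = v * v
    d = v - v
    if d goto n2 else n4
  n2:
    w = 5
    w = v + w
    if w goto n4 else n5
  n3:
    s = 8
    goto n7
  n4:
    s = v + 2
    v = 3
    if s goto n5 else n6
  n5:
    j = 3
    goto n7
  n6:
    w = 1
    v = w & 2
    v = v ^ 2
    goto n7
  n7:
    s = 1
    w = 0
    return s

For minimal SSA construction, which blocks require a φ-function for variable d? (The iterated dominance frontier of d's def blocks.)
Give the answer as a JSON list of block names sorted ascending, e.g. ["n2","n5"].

Answer: ["n7"]

Working:
idom tree: n1←n0 n2←n1 n3←n0 n4←n1 n5←n1 n6←n4 n7←n0
Dom at joins:
  n4: preds {n1,n2}: {n0,n1} ∩ {n0,n1,n2} = {n0,n1}; idom=n1
  n5: preds {n2,n4}: {n0,n1,n2} ∩ {n0,n1,n4} = {n0,n1}; idom=n1
  n7: preds {n3,n5,n6}: {n0,n3} ∩ {n0,n1,n5} ∩ {n0,n1,n4,n6} = {n0}; idom=n0

DF walk-up:
  n4←n1: walk · to n1
  n4←n2: walk n2 to n1
  n5←n2: walk n2 to n1
  n5←n4: walk n4 to n1
  n7←n3: walk n3 to n0
  n7←n5: walk n5→n1 to n0
  n7←n6: walk n6→n4→n1 to n0
  n0 → ∅
  n1 → {n7}
  n2 → {n4,n5}
  n3 → {n7}
  n4 → {n5,n7}
  n5 → {n7}
  n6 → {n7}
  n7 → ∅

φ for d: defs {n1}
  DF⁺ = {n7}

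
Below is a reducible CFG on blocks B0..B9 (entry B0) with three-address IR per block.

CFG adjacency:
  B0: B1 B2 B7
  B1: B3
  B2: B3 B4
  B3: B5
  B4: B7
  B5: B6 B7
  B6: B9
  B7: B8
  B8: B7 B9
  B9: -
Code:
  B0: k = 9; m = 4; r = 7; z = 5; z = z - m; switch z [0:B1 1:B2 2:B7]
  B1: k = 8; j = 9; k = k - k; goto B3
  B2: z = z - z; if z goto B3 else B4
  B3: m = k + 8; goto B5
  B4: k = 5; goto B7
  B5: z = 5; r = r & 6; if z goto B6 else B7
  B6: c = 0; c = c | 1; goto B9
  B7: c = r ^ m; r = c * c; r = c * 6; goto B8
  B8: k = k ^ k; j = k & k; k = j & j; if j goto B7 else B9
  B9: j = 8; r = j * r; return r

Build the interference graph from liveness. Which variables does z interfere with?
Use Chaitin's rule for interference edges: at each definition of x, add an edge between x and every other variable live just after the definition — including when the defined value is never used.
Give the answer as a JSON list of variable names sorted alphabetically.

Answer: ["k", "m", "r"]

Analysis:
def/use:
  B0 def {k,m,r,z} use ∅
  B1 def {j,k} use ∅
  B2 def {z} use {z}
  B3 def {m} use {k}
  B4 def {k} use ∅
  B5 def {r,z} use {r}
  B6 def {c} use ∅
  B7 def {c,r} use {m,r}
  B8 def {j,k} use {k}
  B9 def {j,r} use {r}

Liveness:
  B0: in=∅ out={k,m,r,z}
  B1: in={r} out={k,r}
  B2: in={k,m,r,z} out={k,m,r}
  B3: in={k,r} out={k,m,r}
  B4: in={m,r} out={k,m,r}
  B5: in={k,m,r} out={k,m,r}
  B6: in={r} out={r}
  B7: in={k,m,r} out={k,m,r}
  B8: in={k,m,r} out={k,m,r}
  B9: in={r} out=∅

Conflict graph:
  c↔{k,m,r}
  j↔{k,m,r}
  k↔{c,j,m,r,z}
  m↔{c,j,k,r,z}
  r↔{c,j,k,m,z}
  z↔{k,m,r}

N(z) = ["k", "m", "r"]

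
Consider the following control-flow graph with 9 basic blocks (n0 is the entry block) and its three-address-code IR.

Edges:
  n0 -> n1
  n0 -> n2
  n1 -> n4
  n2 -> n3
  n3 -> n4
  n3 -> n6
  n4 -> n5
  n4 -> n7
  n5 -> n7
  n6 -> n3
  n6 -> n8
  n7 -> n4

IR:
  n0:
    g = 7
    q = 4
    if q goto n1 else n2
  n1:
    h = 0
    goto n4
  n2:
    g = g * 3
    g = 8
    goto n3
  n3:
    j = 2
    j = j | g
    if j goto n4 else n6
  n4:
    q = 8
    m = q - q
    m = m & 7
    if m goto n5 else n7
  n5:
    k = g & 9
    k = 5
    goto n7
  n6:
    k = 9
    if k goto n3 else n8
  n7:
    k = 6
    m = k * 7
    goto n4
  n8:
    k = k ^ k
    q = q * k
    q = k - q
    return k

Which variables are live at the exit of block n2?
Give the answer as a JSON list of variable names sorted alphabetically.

Block summaries:
  n0: def={g,q} ue=∅
  n1: def={h} ue=∅
  n2: def={g} ue={g}
  n3: def={j} ue={g}
  n4: def={m,q} ue=∅
  n5: def={k} ue={g}
  n6: def={k} ue=∅
  n7: def={k,m} ue=∅
  n8: def={k,q} ue={k,q}

Live sets:
  n0 li=∅ lo={g,q}
  n1 li={g} lo={g}
  n2 li={g,q} lo={g,q}
  n3 li={g,q} lo={g,q}
  n4 li={g} lo={g}
  n5 li={g} lo={g}
  n6 li={g,q} lo={g,k,q}
  n7 li={g} lo={g}
  n8 li={k,q} lo=∅

live-out(n2) = ["g", "q"]

Answer: ["g", "q"]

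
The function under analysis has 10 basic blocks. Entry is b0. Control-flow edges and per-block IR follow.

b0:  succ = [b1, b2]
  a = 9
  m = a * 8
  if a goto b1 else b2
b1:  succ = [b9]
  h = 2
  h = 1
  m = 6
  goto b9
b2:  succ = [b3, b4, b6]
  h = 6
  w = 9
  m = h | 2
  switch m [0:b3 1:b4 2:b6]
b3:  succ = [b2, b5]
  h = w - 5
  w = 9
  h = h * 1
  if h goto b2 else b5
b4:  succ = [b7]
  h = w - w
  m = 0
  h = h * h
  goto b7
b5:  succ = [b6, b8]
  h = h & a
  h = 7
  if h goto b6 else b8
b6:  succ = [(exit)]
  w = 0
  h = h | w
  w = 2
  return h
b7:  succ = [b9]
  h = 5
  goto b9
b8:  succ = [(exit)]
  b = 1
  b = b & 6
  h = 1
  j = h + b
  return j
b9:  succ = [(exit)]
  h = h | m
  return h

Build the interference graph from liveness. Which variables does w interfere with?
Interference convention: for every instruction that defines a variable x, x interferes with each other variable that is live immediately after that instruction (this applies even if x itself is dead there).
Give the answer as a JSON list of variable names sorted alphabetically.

Per-block:
  b0: {a,m} / ∅
  b1: {h,m} / ∅
  b2: {h,m,w} / ∅
  b3: {h,w} / {w}
  b4: {h,m} / {w}
  b5: {h} / {a,h}
  b6: {h,w} / {h}
  b7: {h} / ∅
  b8: {b,h,j} / ∅
  b9: {h} / {h,m}

Liveness:
  b0 li=∅ lo={a}
  b1 li=∅ lo={h,m}
  b2 li={a} lo={a,h,w}
  b3 li={a,w} lo={a,h}
  b4 li={w} lo={m}
  b5 li={a,h} lo={h}
  b6 li={h} lo=∅
  b7 li={m} lo={h,m}
  b8 li=∅ lo=∅
  b9 li={h,m} lo=∅

Conflict graph:
  a: {h,m,w}
  b: {h}
  h: {a,b,m,w}
  j: ∅
  m: {a,h,w}
  w: {a,h,m}

N(w) = ["a", "h", "m"]

Answer: ["a", "h", "m"]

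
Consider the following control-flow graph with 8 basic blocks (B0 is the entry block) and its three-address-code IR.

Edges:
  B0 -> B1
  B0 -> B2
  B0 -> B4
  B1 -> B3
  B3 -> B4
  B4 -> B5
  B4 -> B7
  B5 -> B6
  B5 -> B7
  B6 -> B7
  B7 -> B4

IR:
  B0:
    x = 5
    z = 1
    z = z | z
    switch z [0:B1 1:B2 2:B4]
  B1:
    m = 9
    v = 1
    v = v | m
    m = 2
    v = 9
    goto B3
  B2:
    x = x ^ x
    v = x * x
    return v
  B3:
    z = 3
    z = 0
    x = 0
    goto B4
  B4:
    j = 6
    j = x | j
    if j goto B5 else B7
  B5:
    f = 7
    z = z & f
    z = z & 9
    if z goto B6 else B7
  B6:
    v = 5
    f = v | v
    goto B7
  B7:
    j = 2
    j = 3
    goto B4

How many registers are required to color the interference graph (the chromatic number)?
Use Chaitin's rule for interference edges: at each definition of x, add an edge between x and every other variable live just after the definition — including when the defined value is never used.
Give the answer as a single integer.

Answer: 3

Analysis:
def/use:
  B0: def={x,z} ue=∅
  B1: def={m,v} ue=∅
  B2: def={v,x} ue={x}
  B3: def={x,z} ue=∅
  B4: def={j} ue={x}
  B5: def={f,z} ue={z}
  B6: def={f,v} ue=∅
  B7: def={j} ue=∅

Liveness:
  B0: in=∅ out={x,z}
  B1: in=∅ out=∅
  B2: in={x} out=∅
  B3: in=∅ out={x,z}
  B4: in={x,z} out={x,z}
  B5: in={x,z} out={x,z}
  B6: in={x,z} out={x,z}
  B7: in={x,z} out={x,z}

Interfere edges:
  f: {x,z}
  j: {x,z}
  m: {v}
  v: {m,x,z}
  x: {f,j,v,z}
  z: {f,j,v,x}

Colouring:
  lower bound: {f,x,z} mutually conflict ⇒ χ ≥ 3
  3-colouring: r0={m,x}  r1={z}  r2={f,j,v}
  χ = 3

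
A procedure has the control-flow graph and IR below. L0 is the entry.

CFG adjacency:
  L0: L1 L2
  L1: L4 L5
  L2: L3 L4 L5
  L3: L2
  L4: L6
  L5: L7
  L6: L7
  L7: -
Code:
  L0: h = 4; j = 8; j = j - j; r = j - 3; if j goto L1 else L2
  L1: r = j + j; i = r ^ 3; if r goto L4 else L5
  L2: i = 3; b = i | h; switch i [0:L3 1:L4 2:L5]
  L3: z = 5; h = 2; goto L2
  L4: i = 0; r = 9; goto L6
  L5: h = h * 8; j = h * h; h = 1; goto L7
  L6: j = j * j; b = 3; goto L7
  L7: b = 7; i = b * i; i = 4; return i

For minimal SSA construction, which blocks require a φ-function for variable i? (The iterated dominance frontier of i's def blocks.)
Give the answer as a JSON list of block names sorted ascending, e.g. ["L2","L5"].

Answer: ["L2", "L4", "L5", "L7"]

Working:
idom tree: L1←L0 L2←L0 L3←L2 L4←L0 L5←L0 L6←L4 L7←L0
Dom at joins:
  L2: preds {L0,L3}: {L0} ∩ {L0,L2,L3} = {L0}; idom=L0
  L4: preds {L1,L2}: {L0,L1} ∩ {L0,L2} = {L0}; idom=L0
  L5: preds {L1,L2}: {L0,L1} ∩ {L0,L2} = {L0}; idom=L0
  L7: preds {L5,L6}: {L0,L5} ∩ {L0,L4,L6} = {L0}; idom=L0

Frontier:
  join L2 pred L0: · stop@L0
  join L2 pred L3: L3→L2 stop@L0
  join L4 pred L1: L1 stop@L0
  join L4 pred L2: L2 stop@L0
  join L5 pred L1: L1 stop@L0
  join L5 pred L2: L2 stop@L0
  join L7 pred L5: L5 stop@L0
  join L7 pred L6: L6→L4 stop@L0
  L0 → ∅
  L1 → {L4,L5}
  L2 → {L2,L4,L5}
  L3 → {L2}
  L4 → {L7}
  L5 → {L7}
  L6 → {L7}
  L7 → ∅

φ for i: defs {L1,L2,L4,L7}
  DF⁺ = {L2,L4,L5,L7}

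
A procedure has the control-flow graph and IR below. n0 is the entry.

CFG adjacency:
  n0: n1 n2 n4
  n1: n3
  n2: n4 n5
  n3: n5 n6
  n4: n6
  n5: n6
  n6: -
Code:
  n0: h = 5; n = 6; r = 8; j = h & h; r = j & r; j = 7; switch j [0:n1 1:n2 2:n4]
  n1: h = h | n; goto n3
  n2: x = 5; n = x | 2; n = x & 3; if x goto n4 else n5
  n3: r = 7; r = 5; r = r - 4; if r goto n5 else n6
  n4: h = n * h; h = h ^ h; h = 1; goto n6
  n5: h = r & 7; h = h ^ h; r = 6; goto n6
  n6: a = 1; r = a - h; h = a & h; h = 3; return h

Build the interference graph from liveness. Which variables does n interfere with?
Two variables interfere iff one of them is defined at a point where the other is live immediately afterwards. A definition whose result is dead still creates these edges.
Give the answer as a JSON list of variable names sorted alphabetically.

Answer: ["h", "j", "r", "x"]

Derivation:
Per-block:
  n0: {h,j,n,r} / ∅
  n1: {h} / {h,n}
  n2: {n,x} / ∅
  n3: {r} / ∅
  n4: {h} / {h,n}
  n5: {h,r} / {r}
  n6: {a,h,r} / {h}

Liveness:
  n0: in=∅ out={h,n,r}
  n1: in={h,n} out={h}
  n2: in={h,r} out={h,n,r}
  n3: in={h} out={h,r}
  n4: in={h,n} out={h}
  n5: in={r} out={h}
  n6: in={h} out=∅

Interference:
  a↔{h,r}
  h↔{a,j,n,r,x}
  j↔{h,n,r}
  n↔{h,j,r,x}
  r↔{a,h,j,n,x}
  x↔{h,n,r}

N(n) = ["h", "j", "r", "x"]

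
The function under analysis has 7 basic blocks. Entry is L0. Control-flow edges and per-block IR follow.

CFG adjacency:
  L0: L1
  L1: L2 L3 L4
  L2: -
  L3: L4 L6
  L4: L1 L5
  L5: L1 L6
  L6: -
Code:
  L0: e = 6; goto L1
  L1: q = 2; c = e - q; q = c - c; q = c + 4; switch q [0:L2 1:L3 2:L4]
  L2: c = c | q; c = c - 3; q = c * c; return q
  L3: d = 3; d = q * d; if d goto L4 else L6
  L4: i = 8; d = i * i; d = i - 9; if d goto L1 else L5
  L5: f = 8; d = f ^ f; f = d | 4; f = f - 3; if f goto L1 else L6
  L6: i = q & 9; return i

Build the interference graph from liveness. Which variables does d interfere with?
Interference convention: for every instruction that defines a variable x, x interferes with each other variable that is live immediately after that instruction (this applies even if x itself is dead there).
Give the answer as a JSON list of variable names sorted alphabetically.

Answer: ["e", "i", "q"]

Analysis:
Per-block:
  L0: def={e} ue=∅
  L1: def={c,q} ue={e}
  L2: def={c,q} ue={c,q}
  L3: def={d} ue={q}
  L4: def={d,i} ue=∅
  L5: def={d,f} ue=∅
  L6: def={i} ue={q}

Liveness:
  L0 li=∅ lo={e}
  L1 li={e} lo={c,e,q}
  L2 li={c,q} lo=∅
  L3 li={e,q} lo={e,q}
  L4 li={e,q} lo={e,q}
  L5 li={e,q} lo={e,q}
  L6 li={q} lo=∅

Conflict graph:
  c↔{e,q}
  d↔{e,i,q}
  e↔{c,d,f,i,q}
  f↔{e,q}
  i↔{d,e,q}
  q↔{c,d,e,f,i}

N(d) = ["e", "i", "q"]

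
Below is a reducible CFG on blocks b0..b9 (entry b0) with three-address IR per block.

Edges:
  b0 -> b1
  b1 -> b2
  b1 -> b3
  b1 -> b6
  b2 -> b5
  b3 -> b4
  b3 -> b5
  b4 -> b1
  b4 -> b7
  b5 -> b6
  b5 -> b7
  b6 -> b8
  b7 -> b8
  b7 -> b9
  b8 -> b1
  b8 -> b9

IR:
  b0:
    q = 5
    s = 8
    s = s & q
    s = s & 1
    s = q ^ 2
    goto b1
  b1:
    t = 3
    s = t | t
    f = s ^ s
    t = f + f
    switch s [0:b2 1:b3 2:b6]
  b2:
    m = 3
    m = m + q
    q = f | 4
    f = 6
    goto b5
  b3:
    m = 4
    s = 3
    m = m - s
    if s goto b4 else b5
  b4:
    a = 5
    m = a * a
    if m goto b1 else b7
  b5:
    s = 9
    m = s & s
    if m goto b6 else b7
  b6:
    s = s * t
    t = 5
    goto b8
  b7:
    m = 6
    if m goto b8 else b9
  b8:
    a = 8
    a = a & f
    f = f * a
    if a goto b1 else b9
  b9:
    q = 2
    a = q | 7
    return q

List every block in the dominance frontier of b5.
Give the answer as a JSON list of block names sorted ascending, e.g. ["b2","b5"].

idom tree: b1←b0 b2←b1 b3←b1 b4←b3 b5←b1 b6←b1 b7←b1 b8←b1 b9←b1
Join-block Dom:
  b1: preds {b0,b4,b8}: {b0} ∩ {b0,b1,b3,b4} ∩ {b0,b1,b8} = {b0}; idom=b0
  b5: preds {b2,b3}: {b0,b1,b2} ∩ {b0,b1,b3} = {b0,b1}; idom=b1
  b6: preds {b1,b5}: {b0,b1} ∩ {b0,b1,b5} = {b0,b1}; idom=b1
  b7: preds {b4,b5}: {b0,b1,b3,b4} ∩ {b0,b1,b5} = {b0,b1}; idom=b1
  b8: preds {b6,b7}: {b0,b1,b6} ∩ {b0,b1,b7} = {b0,b1}; idom=b1
  b9: preds {b7,b8}: {b0,b1,b7} ∩ {b0,b1,b8} = {b0,b1}; idom=b1

DF walk-up:
  join b1 pred b0: · stop@b0
  join b1 pred b4: b4→b3→b1 stop@b0
  join b1 pred b8: b8→b1 stop@b0
  join b5 pred b2: b2 stop@b1
  join b5 pred b3: b3 stop@b1
  join b6 pred b1: · stop@b1
  join b6 pred b5: b5 stop@b1
  join b7 pred b4: b4→b3 stop@b1
  join b7 pred b5: b5 stop@b1
  join b8 pred b6: b6 stop@b1
  join b8 pred b7: b7 stop@b1
  join b9 pred b7: b7 stop@b1
  join b9 pred b8: b8 stop@b1
  b0 → ∅
  b1 → {b1}
  b2 → {b5}
  b3 → {b1,b5,b7}
  b4 → {b1,b7}
  b5 → {b6,b7}
  b6 → {b8}
  b7 → {b8,b9}
  b8 → {b1,b9}
  b9 → ∅

DF(b5) = ["b6", "b7"]

Answer: ["b6", "b7"]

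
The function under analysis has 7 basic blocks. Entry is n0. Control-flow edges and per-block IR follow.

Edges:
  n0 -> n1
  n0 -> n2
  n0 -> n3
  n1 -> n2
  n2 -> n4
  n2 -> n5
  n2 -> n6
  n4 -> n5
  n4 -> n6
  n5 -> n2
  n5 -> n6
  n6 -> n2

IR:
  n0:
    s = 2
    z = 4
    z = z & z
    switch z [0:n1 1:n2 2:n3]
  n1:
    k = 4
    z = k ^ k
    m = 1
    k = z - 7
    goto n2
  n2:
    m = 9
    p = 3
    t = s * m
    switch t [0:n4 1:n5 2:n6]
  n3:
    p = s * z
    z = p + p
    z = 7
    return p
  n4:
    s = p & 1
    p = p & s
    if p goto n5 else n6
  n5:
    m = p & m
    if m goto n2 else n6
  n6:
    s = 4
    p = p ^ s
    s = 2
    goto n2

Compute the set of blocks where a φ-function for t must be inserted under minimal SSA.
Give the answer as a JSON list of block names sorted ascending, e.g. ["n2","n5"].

idom tree: n1←n0 n2←n0 n3←n0 n4←n2 n5←n2 n6←n2
Dom∩ at merges:
  n2: preds {n0,n1,n5,n6}: {n0} ∩ {n0,n1} ∩ {n0,n2,n5} ∩ {n0,n2,n6} = {n0}; idom=n0
  n5: preds {n2,n4}: {n0,n2} ∩ {n0,n2,n4} = {n0,n2}; idom=n2
  n6: preds {n2,n4,n5}: {n0,n2} ∩ {n0,n2,n4} ∩ {n0,n2,n5} = {n0,n2}; idom=n2

DF derivation:
  n2←n0: walk · to n0
  n2←n1: walk n1 to n0
  n2←n5: walk n5→n2 to n0
  n2←n6: walk n6→n2 to n0
  n5←n2: walk · to n2
  n5←n4: walk n4 to n2
  n6←n2: walk · to n2
  n6←n4: walk n4 to n2
  n6←n5: walk n5 to n2
  DF(n0)=∅
  DF(n1)={n2}
  DF(n2)={n2}
  DF(n3)=∅
  DF(n4)={n5,n6}
  DF(n5)={n2,n6}
  DF(n6)={n2}

φ for t: defs {n2}
  DF⁺ = {n2}

Answer: ["n2"]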